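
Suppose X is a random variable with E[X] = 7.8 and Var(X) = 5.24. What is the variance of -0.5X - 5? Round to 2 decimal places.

1.31

Var(-0.5X - 5) = (-0.5)²·Var(X) = 0.25·5.24 = 1.31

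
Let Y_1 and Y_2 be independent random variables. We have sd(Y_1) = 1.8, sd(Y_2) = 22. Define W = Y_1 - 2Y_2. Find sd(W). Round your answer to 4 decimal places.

44.0368

Var(Y_1) = 3.24, Var(Y_2) = 484
By independence, Var(W) = (1)²Var(Y_1) + (-2)²Var(Y_2)
= (1)²·3.24 + (-2)²·484 = 1939.24
sd(W) = √1939.24 ≈ 44.0368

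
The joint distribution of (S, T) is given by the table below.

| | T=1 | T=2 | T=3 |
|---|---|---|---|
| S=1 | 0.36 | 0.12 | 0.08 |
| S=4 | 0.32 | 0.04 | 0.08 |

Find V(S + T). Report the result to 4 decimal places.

2.7200

E[S] = 2.32,  E[T] = 1.48,  E[ST] = 3.4
V(S) = 7.6 − (2.32)² = 2.2176;  V(T) = 2.76 − (1.48)² = 0.5696
Cov(S,T) = 3.4 − (2.32)(1.48) = -0.0336
V(S + T) = (1)²·2.2176 + (1)²·0.5696 + 2·(1)·(1)·-0.0336 = 2.72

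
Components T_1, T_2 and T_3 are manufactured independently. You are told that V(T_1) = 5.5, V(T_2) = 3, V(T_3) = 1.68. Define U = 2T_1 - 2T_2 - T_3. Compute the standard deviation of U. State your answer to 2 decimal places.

5.97

By independence, V(U) = (2)²V(T_1) + (-2)²V(T_2) + (-1)²V(T_3)
= (2)²·5.5 + (-2)²·3 + (-1)²·1.68 = 35.68
σ(U) = √35.68 ≈ 5.97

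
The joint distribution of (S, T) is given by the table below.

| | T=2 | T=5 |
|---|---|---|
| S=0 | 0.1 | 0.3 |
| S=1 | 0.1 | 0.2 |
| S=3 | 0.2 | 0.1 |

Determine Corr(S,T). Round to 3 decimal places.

E[S] = 1.2,  E[T] = 3.8
E[ST] = 3.9
Cov(S,T) = E[ST] − E[S]E[T] = 3.9 − (1.2)(3.8) = -0.66
var(S) = 1.56,  var(T) = 2.16
ρ = -0.66 / √(1.56·2.16) ≈ -0.360

-0.360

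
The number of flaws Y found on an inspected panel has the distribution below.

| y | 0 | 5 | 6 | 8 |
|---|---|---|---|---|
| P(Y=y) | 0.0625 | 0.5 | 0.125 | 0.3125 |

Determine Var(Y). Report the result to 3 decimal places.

3.938

E[Y] = (0)(0.0625) + (5)(0.5) + (6)(0.125) + (8)(0.3125) = 5.75
E[Y²] = (0)²(0.0625) + (5)²(0.5) + (6)²(0.125) + (8)²(0.3125) = 37
Var(Y) = E[Y²] − (E[Y])² = 37 − (5.75)² = 3.9375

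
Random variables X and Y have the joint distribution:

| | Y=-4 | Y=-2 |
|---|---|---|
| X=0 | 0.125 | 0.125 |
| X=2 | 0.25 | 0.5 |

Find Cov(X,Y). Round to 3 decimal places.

0.125

E[X] = 1.5,  E[Y] = -2.75
E[XY] = -4
Cov(X,Y) = E[XY] − E[X]E[Y] = -4 − (1.5)(-2.75) = 0.125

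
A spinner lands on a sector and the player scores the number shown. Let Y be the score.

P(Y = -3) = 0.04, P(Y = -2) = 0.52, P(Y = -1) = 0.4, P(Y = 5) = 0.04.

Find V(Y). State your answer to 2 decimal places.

1.99

E[Y] = (-3)(0.04) + (-2)(0.52) + (-1)(0.4) + (5)(0.04) = -1.36
E[Y²] = (-3)²(0.04) + (-2)²(0.52) + (-1)²(0.4) + (5)²(0.04) = 3.84
V(Y) = E[Y²] − (E[Y])² = 3.84 − (-1.36)² = 1.9904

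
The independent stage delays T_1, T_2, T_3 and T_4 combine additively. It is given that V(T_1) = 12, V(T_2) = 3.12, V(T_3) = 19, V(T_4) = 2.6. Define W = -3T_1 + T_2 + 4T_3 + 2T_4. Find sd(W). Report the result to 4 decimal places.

By independence, V(W) = (-3)²V(T_1) + (1)²V(T_2) + (4)²V(T_3) + (2)²V(T_4)
= (-3)²·12 + (1)²·3.12 + (4)²·19 + (2)²·2.6 = 425.52
sd(W) = √425.52 ≈ 20.6281

20.6281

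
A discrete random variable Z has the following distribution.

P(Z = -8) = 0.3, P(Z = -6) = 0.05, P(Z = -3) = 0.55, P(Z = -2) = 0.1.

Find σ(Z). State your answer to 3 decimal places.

2.376

E[Z] = (-8)(0.3) + (-6)(0.05) + (-3)(0.55) + (-2)(0.1) = -4.55
E[Z²] = (-8)²(0.3) + (-6)²(0.05) + (-3)²(0.55) + (-2)²(0.1) = 26.35
Var(Z) = E[Z²] − (E[Z])² = 26.35 − (-4.55)² = 5.6475
σ(Z) = √5.6475 ≈ 2.376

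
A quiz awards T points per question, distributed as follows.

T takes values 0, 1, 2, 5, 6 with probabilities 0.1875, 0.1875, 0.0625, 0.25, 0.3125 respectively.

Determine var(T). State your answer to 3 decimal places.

E[T] = (0)(0.1875) + (1)(0.1875) + (2)(0.0625) + (5)(0.25) + (6)(0.3125) = 3.4375
E[T²] = (0)²(0.1875) + (1)²(0.1875) + (2)²(0.0625) + (5)²(0.25) + (6)²(0.3125) = 17.9375
var(T) = E[T²] − (E[T])² = 17.9375 − (3.4375)² = 6.12109375

6.121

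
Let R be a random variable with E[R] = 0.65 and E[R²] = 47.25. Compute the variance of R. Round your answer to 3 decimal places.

46.828

var(R) = 47.25 − (0.65)² = 46.8275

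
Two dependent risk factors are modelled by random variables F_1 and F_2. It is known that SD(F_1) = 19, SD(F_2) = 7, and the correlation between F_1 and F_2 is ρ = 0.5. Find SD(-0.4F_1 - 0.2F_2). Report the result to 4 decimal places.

8.3881

Var(F_1) = (19)² = 361;  Var(F_2) = (7)² = 49
cov(F_1,F_2) = ρ·SD(F_1)·SD(F_2) = 0.5·19·7 = 66.5
Var(-0.4F_1 - 0.2F_2) = (-0.4)²·Var(F_1) + (-0.2)²·Var(F_2) + 2·(-0.4)·(-0.2)·cov(F_1,F_2)
= 0.16·361 + 0.04·49 + 0.16·66.5 = 70.36
SD(-0.4F_1 - 0.2F_2) = √70.36 ≈ 8.3881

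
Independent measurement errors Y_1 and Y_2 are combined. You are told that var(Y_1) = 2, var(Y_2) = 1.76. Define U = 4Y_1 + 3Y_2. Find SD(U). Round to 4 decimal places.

By independence, var(U) = (4)²var(Y_1) + (3)²var(Y_2)
= (4)²·2 + (3)²·1.76 = 47.84
SD(U) = √47.84 ≈ 6.9166

6.9166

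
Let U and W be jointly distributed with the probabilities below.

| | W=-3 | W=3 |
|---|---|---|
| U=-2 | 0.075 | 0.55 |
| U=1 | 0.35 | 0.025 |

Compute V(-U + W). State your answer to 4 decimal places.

E[U] = -0.875,  E[W] = 0.45,  E[UW] = -3.825
V(U) = 2.875 − (-0.875)² = 2.109375;  V(W) = 9 − (0.45)² = 8.7975
Cov(U,W) = -3.825 − (-0.875)(0.45) = -3.43125
V(-U + W) = (-1)²·2.109375 + (1)²·8.7975 + 2·(-1)·(1)·-3.43125 = 17.769375

17.7694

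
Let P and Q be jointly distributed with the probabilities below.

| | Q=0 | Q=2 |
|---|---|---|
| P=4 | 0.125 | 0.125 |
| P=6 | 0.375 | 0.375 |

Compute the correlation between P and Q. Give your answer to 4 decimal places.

E[P] = 5.5,  E[Q] = 1
E[PQ] = 5.5
cov(P,Q) = E[PQ] − E[P]E[Q] = 5.5 − (5.5)(1) = 0
var(P) = 0.75,  var(Q) = 1
ρ = 0 / √(0.75·1) ≈ 0.0000

0.0000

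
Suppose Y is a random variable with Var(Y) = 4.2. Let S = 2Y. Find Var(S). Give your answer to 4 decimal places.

Var(2Y) = (2)²·Var(Y) = 4·4.2 = 16.8

16.8000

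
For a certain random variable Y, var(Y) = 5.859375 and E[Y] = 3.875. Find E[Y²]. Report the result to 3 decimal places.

E[Y²] = var(Y) + (E[Y])² = 5.859375 + (3.875)² = 20.875

20.875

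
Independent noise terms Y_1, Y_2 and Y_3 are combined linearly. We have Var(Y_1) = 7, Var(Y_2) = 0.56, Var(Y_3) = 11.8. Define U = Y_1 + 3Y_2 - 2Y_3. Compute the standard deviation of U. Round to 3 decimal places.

7.697

By independence, Var(U) = (1)²Var(Y_1) + (3)²Var(Y_2) + (-2)²Var(Y_3)
= (1)²·7 + (3)²·0.56 + (-2)²·11.8 = 59.24
SD(U) = √59.24 ≈ 7.697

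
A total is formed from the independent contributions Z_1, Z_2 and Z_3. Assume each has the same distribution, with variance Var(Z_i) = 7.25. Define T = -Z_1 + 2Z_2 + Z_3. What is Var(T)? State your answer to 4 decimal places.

By independence, Var(T) = (-1)²Var(Z_1) + (2)²Var(Z_2) + (1)²Var(Z_3)
= (-1)²·7.25 + (2)²·7.25 + (1)²·7.25 = 43.5

43.5000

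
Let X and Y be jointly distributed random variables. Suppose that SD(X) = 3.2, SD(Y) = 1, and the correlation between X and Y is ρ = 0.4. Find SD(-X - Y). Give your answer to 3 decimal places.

3.715

Var(X) = (3.2)² = 10.24;  Var(Y) = (1)² = 1
cov(X,Y) = ρ·SD(X)·SD(Y) = 0.4·3.2·1 = 1.28
Var(-X - Y) = (-1)²·Var(X) + (-1)²·Var(Y) + 2·(-1)·(-1)·cov(X,Y)
= 1·10.24 + 1·1 + 2·1.28 = 13.8
SD(-X - Y) = √13.8 ≈ 3.715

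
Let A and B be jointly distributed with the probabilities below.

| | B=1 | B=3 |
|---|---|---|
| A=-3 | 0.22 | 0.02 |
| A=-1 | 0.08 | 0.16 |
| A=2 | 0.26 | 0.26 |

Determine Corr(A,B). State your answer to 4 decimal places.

0.2522

E[A] = 0.08,  E[B] = 1.88
E[AB] = 0.68
Cov(A,B) = E[AB] − E[A]E[B] = 0.68 − (0.08)(1.88) = 0.5296
V(A) = 4.4736,  V(B) = 0.9856
ρ = 0.5296 / √(4.4736·0.9856) ≈ 0.2522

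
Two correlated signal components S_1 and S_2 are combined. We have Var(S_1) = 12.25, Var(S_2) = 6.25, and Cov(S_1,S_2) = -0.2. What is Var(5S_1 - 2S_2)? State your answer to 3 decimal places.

335.250

Var(5S_1 - 2S_2) = (5)²·Var(S_1) + (-2)²·Var(S_2) + 2·(5)·(-2)·Cov(S_1,S_2)
= 25·12.25 + 4·6.25 + -20·-0.2 = 335.25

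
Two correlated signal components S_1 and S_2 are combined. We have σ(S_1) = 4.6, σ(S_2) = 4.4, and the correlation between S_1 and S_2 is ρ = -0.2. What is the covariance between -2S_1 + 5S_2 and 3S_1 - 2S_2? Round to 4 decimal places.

var(S_1) = (4.6)² = 21.16;  var(S_2) = (4.4)² = 19.36
Cov(S_1,S_2) = ρ·σ(S_1)·σ(S_2) = -0.2·4.6·4.4 = -4.048
Cov(-2S_1 + 5S_2, 3S_1 - 2S_2) = (-2)(3)var(S_1) + (5)(-2)var(S_2) + [(-2)(-2) + (5)(3)]Cov(S_1,S_2)
= -6·21.16 + -10·19.36 + 19·-4.048 = -397.472

-397.4720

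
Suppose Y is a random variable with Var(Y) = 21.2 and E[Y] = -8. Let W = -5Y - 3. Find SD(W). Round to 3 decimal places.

23.022

Var(-5Y - 3) = (-5)²·21.2 = 530
SD(W) = √530 ≈ 23.022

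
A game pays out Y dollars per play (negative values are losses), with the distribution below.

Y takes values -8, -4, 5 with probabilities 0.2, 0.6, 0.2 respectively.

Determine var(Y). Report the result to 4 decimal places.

18.4000

E[Y] = (-8)(0.2) + (-4)(0.6) + (5)(0.2) = -3
E[Y²] = (-8)²(0.2) + (-4)²(0.6) + (5)²(0.2) = 27.4
var(Y) = E[Y²] − (E[Y])² = 27.4 − (-3)² = 18.4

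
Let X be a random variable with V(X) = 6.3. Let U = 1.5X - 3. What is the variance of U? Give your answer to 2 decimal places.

V(1.5X - 3) = (1.5)²·V(X) = 2.25·6.3 = 14.175

14.18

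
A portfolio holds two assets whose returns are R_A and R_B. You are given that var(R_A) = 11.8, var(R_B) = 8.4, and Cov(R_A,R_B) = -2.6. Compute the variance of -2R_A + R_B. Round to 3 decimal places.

66.000

var(-2R_A + R_B) = (-2)²·var(R_A) + (1)²·var(R_B) + 2·(-2)·(1)·Cov(R_A,R_B)
= 4·11.8 + 1·8.4 + -4·-2.6 = 66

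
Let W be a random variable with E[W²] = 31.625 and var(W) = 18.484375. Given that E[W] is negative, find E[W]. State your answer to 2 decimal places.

-3.63

(E[W])² = E[W²] − var(W) = 31.625 − 18.484375 = 13.140625
E[W] = −√13.140625 = -3.625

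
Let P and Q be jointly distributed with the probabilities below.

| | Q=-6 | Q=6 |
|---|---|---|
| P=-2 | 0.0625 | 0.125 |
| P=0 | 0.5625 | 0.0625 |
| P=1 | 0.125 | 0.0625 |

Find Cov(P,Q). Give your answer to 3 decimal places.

-1.688

E[P] = -0.1875,  E[Q] = -3
E[PQ] = -1.125
Cov(P,Q) = E[PQ] − E[P]E[Q] = -1.125 − (-0.1875)(-3) = -1.6875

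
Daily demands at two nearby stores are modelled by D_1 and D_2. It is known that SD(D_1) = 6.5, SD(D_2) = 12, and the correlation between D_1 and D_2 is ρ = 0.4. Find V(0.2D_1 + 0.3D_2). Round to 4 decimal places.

V(D_1) = (6.5)² = 42.25;  V(D_2) = (12)² = 144
Cov(D_1,D_2) = ρ·SD(D_1)·SD(D_2) = 0.4·6.5·12 = 31.2
V(0.2D_1 + 0.3D_2) = (0.2)²·V(D_1) + (0.3)²·V(D_2) + 2·(0.2)·(0.3)·Cov(D_1,D_2)
= 0.04·42.25 + 0.09·144 + 0.12·31.2 = 18.394

18.3940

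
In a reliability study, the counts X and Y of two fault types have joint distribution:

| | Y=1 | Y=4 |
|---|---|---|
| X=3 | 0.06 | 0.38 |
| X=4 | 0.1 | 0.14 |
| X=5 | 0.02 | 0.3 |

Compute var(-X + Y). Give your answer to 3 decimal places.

E[X] = 3.88,  E[Y] = 3.46,  E[XY] = 13.48
var(X) = 15.8 − (3.88)² = 0.7456;  var(Y) = 13.3 − (3.46)² = 1.3284
Cov(X,Y) = 13.48 − (3.88)(3.46) = 0.0552
var(-X + Y) = (-1)²·0.7456 + (1)²·1.3284 + 2·(-1)·(1)·0.0552 = 1.9636

1.964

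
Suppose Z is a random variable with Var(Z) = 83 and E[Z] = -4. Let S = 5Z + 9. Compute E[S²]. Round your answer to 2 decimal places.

E[5Z + 9] = 5·-4 + 9 = -11
Var(5Z + 9) = (5)²·83 = 2075
E[S²] = Var(S) + (E[S])² = 2075 + (-11)² = 2196

2196.00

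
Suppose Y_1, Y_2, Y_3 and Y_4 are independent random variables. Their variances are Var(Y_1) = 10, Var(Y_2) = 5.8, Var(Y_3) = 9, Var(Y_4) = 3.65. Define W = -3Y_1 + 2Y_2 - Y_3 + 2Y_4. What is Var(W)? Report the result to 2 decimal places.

136.80

By independence, Var(W) = (-3)²Var(Y_1) + (2)²Var(Y_2) + (-1)²Var(Y_3) + (2)²Var(Y_4)
= (-3)²·10 + (2)²·5.8 + (-1)²·9 + (2)²·3.65 = 136.8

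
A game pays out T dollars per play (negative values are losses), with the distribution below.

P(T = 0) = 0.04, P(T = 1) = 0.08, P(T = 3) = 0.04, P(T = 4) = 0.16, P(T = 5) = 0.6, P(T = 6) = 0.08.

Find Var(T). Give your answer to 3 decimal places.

E[T] = (0)(0.04) + (1)(0.08) + (3)(0.04) + (4)(0.16) + (5)(0.6) + (6)(0.08) = 4.32
E[T²] = (0)²(0.04) + (1)²(0.08) + (3)²(0.04) + (4)²(0.16) + (5)²(0.6) + (6)²(0.08) = 20.88
Var(T) = E[T²] − (E[T])² = 20.88 − (4.32)² = 2.2176

2.218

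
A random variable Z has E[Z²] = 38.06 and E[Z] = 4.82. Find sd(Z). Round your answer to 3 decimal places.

3.851

var(Z) = 38.06 − (4.82)² = 14.8276
sd(Z) = √14.8276 ≈ 3.851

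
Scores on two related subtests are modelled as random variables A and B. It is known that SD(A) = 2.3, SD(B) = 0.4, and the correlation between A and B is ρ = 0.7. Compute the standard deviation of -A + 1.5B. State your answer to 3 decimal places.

1.928

Var(A) = (2.3)² = 5.29;  Var(B) = (0.4)² = 0.16
Cov(A,B) = ρ·SD(A)·SD(B) = 0.7·2.3·0.4 = 0.644
Var(-A + 1.5B) = (-1)²·Var(A) + (1.5)²·Var(B) + 2·(-1)·(1.5)·Cov(A,B)
= 1·5.29 + 2.25·0.16 + -3·0.644 = 3.718
SD(-A + 1.5B) = √3.718 ≈ 1.928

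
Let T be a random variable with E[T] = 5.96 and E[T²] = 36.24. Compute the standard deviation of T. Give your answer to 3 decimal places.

V(T) = 36.24 − (5.96)² = 0.7184
σ(T) = √0.7184 ≈ 0.848

0.848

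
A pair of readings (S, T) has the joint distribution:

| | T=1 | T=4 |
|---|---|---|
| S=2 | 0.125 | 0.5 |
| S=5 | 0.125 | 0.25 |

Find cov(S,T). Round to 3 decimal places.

E[S] = 3.125,  E[T] = 3.25
E[ST] = 9.875
cov(S,T) = E[ST] − E[S]E[T] = 9.875 − (3.125)(3.25) = -0.28125

-0.281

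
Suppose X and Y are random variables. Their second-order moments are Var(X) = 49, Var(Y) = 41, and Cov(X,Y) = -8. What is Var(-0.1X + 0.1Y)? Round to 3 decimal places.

1.060

Var(-0.1X + 0.1Y) = (-0.1)²·Var(X) + (0.1)²·Var(Y) + 2·(-0.1)·(0.1)·Cov(X,Y)
= 0.01·49 + 0.01·41 + -0.02·-8 = 1.06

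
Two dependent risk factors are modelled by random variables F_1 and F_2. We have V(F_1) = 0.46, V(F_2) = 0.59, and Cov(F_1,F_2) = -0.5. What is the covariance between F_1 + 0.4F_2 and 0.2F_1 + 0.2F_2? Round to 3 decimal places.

-0.001

Cov(F_1 + 0.4F_2, 0.2F_1 + 0.2F_2) = (1)(0.2)V(F_1) + (0.4)(0.2)V(F_2) + [(1)(0.2) + (0.4)(0.2)]Cov(F_1,F_2)
= 0.2·0.46 + 0.08·0.59 + 0.28·-0.5 = -0.0008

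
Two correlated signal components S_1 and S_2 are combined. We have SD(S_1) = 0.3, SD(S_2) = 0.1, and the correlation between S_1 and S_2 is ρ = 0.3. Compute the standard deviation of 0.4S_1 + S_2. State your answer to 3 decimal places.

Var(S_1) = (0.3)² = 0.09;  Var(S_2) = (0.1)² = 0.01
Cov(S_1,S_2) = ρ·SD(S_1)·SD(S_2) = 0.3·0.3·0.1 = 0.009
Var(0.4S_1 + S_2) = (0.4)²·Var(S_1) + (1)²·Var(S_2) + 2·(0.4)·(1)·Cov(S_1,S_2)
= 0.16·0.09 + 1·0.01 + 0.8·0.009 = 0.0316
SD(0.4S_1 + S_2) = √0.0316 ≈ 0.178

0.178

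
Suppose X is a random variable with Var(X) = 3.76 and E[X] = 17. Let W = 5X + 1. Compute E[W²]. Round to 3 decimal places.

7490.000

E[5X + 1] = 5·17 + 1 = 86
Var(5X + 1) = (5)²·3.76 = 94
E[W²] = Var(W) + (E[W])² = 94 + (86)² = 7490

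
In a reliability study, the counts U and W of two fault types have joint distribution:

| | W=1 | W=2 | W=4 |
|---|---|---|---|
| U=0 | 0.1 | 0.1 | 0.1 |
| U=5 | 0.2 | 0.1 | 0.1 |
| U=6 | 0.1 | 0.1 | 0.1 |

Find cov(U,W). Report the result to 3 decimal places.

E[U] = 3.8,  E[W] = 2.2
E[UW] = 8.2
cov(U,W) = E[UW] − E[U]E[W] = 8.2 − (3.8)(2.2) = -0.16

-0.160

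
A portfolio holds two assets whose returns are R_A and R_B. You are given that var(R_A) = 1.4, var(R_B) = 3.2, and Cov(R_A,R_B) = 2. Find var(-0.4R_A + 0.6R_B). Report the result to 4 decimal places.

0.4160

var(-0.4R_A + 0.6R_B) = (-0.4)²·var(R_A) + (0.6)²·var(R_B) + 2·(-0.4)·(0.6)·Cov(R_A,R_B)
= 0.16·1.4 + 0.36·3.2 + -0.48·2 = 0.416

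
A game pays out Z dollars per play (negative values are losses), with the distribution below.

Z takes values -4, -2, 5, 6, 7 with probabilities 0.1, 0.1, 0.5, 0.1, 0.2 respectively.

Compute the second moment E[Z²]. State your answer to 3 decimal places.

27.900

E[Z²] = (-4)²(0.1) + (-2)²(0.1) + (5)²(0.5) + (6)²(0.1) + (7)²(0.2) = 27.9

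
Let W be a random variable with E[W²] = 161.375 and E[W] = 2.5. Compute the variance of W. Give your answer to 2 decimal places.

155.13

var(W) = 161.375 − (2.5)² = 155.125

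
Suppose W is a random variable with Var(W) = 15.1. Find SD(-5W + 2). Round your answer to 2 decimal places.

Var(-5W + 2) = (-5)²·15.1 = 377.5
SD(-5W + 2) = √377.5 ≈ 19.43

19.43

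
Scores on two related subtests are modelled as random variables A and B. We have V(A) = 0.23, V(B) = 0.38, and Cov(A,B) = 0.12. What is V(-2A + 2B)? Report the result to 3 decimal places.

1.480

V(-2A + 2B) = (-2)²·V(A) + (2)²·V(B) + 2·(-2)·(2)·Cov(A,B)
= 4·0.23 + 4·0.38 + -8·0.12 = 1.48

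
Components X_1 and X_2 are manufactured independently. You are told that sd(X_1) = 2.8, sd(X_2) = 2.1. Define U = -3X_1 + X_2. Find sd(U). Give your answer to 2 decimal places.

8.66

Var(X_1) = 7.84, Var(X_2) = 4.41
By independence, Var(U) = (-3)²Var(X_1) + (1)²Var(X_2)
= (-3)²·7.84 + (1)²·4.41 = 74.97
sd(U) = √74.97 ≈ 8.66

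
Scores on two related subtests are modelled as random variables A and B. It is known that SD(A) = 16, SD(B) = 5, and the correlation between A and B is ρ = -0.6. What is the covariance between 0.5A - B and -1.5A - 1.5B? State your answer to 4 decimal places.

-190.5000

V(A) = (16)² = 256;  V(B) = (5)² = 25
Cov(A,B) = ρ·SD(A)·SD(B) = -0.6·16·5 = -48
Cov(0.5A - B, -1.5A - 1.5B) = (0.5)(-1.5)V(A) + (-1)(-1.5)V(B) + [(0.5)(-1.5) + (-1)(-1.5)]Cov(A,B)
= -0.75·256 + 1.5·25 + 0.75·-48 = -190.5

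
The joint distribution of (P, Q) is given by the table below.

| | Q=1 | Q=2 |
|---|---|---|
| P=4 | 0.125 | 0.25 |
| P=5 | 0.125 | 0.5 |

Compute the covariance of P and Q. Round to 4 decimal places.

E[P] = 4.625,  E[Q] = 1.75
E[PQ] = 8.125
Cov(P,Q) = E[PQ] − E[P]E[Q] = 8.125 − (4.625)(1.75) = 0.03125

0.0313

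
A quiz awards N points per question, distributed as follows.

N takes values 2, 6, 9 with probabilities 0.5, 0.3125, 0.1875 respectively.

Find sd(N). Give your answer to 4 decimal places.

E[N] = (2)(0.5) + (6)(0.3125) + (9)(0.1875) = 4.5625
E[N²] = (2)²(0.5) + (6)²(0.3125) + (9)²(0.1875) = 28.4375
V(N) = E[N²] − (E[N])² = 28.4375 − (4.5625)² = 7.62109375
sd(N) = √7.62109375 ≈ 2.7606

2.7606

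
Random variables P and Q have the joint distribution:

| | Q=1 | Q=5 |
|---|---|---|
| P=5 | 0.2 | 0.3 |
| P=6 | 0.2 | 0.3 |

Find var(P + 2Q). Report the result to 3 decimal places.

E[P] = 5.5,  E[Q] = 3.4,  E[PQ] = 18.7
var(P) = 30.5 − (5.5)² = 0.25;  var(Q) = 15.4 − (3.4)² = 3.84
Cov(P,Q) = 18.7 − (5.5)(3.4) = 0
var(P + 2Q) = (1)²·0.25 + (2)²·3.84 + 2·(1)·(2)·0 = 15.61

15.610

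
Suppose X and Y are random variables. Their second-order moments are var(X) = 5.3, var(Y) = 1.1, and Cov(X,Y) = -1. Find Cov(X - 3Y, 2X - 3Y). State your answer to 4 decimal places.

29.5000

Cov(X - 3Y, 2X - 3Y) = (1)(2)var(X) + (-3)(-3)var(Y) + [(1)(-3) + (-3)(2)]Cov(X,Y)
= 2·5.3 + 9·1.1 + -9·-1 = 29.5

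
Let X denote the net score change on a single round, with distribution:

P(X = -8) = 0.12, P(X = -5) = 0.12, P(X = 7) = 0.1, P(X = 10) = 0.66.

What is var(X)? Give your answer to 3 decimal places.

E[X] = (-8)(0.12) + (-5)(0.12) + (7)(0.1) + (10)(0.66) = 5.74
E[X²] = (-8)²(0.12) + (-5)²(0.12) + (7)²(0.1) + (10)²(0.66) = 81.58
var(X) = E[X²] − (E[X])² = 81.58 − (5.74)² = 48.6324

48.632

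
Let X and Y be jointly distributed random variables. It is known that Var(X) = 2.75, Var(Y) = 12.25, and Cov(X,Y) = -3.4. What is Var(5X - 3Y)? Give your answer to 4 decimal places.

Var(5X - 3Y) = (5)²·Var(X) + (-3)²·Var(Y) + 2·(5)·(-3)·Cov(X,Y)
= 25·2.75 + 9·12.25 + -30·-3.4 = 281

281.0000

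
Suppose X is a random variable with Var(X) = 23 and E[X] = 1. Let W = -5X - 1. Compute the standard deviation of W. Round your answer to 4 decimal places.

23.9792

Var(-5X - 1) = (-5)²·23 = 575
σ(W) = √575 ≈ 23.9792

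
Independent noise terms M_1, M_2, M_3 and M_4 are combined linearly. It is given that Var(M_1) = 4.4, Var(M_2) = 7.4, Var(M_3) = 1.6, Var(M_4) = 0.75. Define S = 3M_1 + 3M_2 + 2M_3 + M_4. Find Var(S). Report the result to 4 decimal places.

113.3500

By independence, Var(S) = (3)²Var(M_1) + (3)²Var(M_2) + (2)²Var(M_3) + (1)²Var(M_4)
= (3)²·4.4 + (3)²·7.4 + (2)²·1.6 + (1)²·0.75 = 113.35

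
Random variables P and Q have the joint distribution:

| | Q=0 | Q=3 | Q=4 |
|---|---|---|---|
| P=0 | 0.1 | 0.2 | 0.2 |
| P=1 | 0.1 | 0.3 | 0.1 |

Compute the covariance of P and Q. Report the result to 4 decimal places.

-0.0500

E[P] = 0.5,  E[Q] = 2.7
E[PQ] = 1.3
Cov(P,Q) = E[PQ] − E[P]E[Q] = 1.3 − (0.5)(2.7) = -0.05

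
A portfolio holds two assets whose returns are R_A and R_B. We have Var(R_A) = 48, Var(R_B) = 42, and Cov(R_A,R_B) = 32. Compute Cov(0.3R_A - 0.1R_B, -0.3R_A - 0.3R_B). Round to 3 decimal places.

Cov(0.3R_A - 0.1R_B, -0.3R_A - 0.3R_B) = (0.3)(-0.3)Var(R_A) + (-0.1)(-0.3)Var(R_B) + [(0.3)(-0.3) + (-0.1)(-0.3)]Cov(R_A,R_B)
= -0.09·48 + 0.03·42 + -0.06·32 = -4.98

-4.980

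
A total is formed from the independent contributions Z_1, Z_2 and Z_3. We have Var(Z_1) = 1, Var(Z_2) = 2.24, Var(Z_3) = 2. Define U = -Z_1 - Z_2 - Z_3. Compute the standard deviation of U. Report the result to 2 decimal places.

2.29

By independence, Var(U) = (-1)²Var(Z_1) + (-1)²Var(Z_2) + (-1)²Var(Z_3)
= (-1)²·1 + (-1)²·2.24 + (-1)²·2 = 5.24
SD(U) = √5.24 ≈ 2.29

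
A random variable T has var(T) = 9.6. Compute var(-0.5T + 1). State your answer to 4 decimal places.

var(-0.5T + 1) = (-0.5)²·var(T) = 0.25·9.6 = 2.4

2.4000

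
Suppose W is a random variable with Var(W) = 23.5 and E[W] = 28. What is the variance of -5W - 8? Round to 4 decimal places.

587.5000

Var(-5W - 8) = (-5)²·Var(W) = 25·23.5 = 587.5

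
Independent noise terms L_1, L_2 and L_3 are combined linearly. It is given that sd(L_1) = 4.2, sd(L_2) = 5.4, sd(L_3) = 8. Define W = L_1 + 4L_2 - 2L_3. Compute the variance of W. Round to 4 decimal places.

740.2000

var(L_1) = 17.64, var(L_2) = 29.16, var(L_3) = 64
By independence, var(W) = (1)²var(L_1) + (4)²var(L_2) + (-2)²var(L_3)
= (1)²·17.64 + (4)²·29.16 + (-2)²·64 = 740.2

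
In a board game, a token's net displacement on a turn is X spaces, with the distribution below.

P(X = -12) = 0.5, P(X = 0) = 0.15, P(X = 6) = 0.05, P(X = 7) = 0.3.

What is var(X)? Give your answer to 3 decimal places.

75.540

E[X] = (-12)(0.5) + (0)(0.15) + (6)(0.05) + (7)(0.3) = -3.6
E[X²] = (-12)²(0.5) + (0)²(0.15) + (6)²(0.05) + (7)²(0.3) = 88.5
var(X) = E[X²] − (E[X])² = 88.5 − (-3.6)² = 75.54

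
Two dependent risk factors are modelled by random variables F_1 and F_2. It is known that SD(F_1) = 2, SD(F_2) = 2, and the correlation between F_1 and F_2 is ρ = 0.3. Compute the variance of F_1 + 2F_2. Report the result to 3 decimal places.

Var(F_1) = (2)² = 4;  Var(F_2) = (2)² = 4
Cov(F_1,F_2) = ρ·SD(F_1)·SD(F_2) = 0.3·2·2 = 1.2
Var(F_1 + 2F_2) = (1)²·Var(F_1) + (2)²·Var(F_2) + 2·(1)·(2)·Cov(F_1,F_2)
= 1·4 + 4·4 + 4·1.2 = 24.8

24.800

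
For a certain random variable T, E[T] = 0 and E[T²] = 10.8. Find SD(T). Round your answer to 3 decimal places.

3.286

Var(T) = 10.8 − (0)² = 10.8
SD(T) = √10.8 ≈ 3.286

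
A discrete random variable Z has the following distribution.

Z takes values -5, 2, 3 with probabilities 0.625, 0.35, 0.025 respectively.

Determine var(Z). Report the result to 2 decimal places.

11.73

E[Z] = (-5)(0.625) + (2)(0.35) + (3)(0.025) = -2.35
E[Z²] = (-5)²(0.625) + (2)²(0.35) + (3)²(0.025) = 17.25
var(Z) = E[Z²] − (E[Z])² = 17.25 − (-2.35)² = 11.7275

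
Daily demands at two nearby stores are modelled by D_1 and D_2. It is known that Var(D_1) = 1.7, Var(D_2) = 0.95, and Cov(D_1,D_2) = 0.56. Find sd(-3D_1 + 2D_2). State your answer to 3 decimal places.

3.519

Var(-3D_1 + 2D_2) = (-3)²·Var(D_1) + (2)²·Var(D_2) + 2·(-3)·(2)·Cov(D_1,D_2)
= 9·1.7 + 4·0.95 + -12·0.56 = 12.38
sd(-3D_1 + 2D_2) = √12.38 ≈ 3.519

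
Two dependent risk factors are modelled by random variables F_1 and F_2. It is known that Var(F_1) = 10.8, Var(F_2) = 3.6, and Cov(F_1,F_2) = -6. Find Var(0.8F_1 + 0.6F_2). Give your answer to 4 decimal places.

2.4480

Var(0.8F_1 + 0.6F_2) = (0.8)²·Var(F_1) + (0.6)²·Var(F_2) + 2·(0.8)·(0.6)·Cov(F_1,F_2)
= 0.64·10.8 + 0.36·3.6 + 0.96·-6 = 2.448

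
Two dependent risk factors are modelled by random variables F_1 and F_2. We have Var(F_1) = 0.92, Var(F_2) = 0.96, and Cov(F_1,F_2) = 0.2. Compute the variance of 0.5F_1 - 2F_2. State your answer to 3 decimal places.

3.670

Var(0.5F_1 - 2F_2) = (0.5)²·Var(F_1) + (-2)²·Var(F_2) + 2·(0.5)·(-2)·Cov(F_1,F_2)
= 0.25·0.92 + 4·0.96 + -2·0.2 = 3.67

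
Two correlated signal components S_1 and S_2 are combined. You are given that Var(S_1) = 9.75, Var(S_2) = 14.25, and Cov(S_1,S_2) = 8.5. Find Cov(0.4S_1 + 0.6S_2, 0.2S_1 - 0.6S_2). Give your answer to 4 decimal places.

Cov(0.4S_1 + 0.6S_2, 0.2S_1 - 0.6S_2) = (0.4)(0.2)Var(S_1) + (0.6)(-0.6)Var(S_2) + [(0.4)(-0.6) + (0.6)(0.2)]Cov(S_1,S_2)
= 0.08·9.75 + -0.36·14.25 + -0.12·8.5 = -5.37

-5.3700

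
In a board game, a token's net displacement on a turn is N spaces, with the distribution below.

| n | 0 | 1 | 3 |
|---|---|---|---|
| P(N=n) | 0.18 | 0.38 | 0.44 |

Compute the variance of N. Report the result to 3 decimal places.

1.450

E[N] = (0)(0.18) + (1)(0.38) + (3)(0.44) = 1.7
E[N²] = (0)²(0.18) + (1)²(0.38) + (3)²(0.44) = 4.34
Var(N) = E[N²] − (E[N])² = 4.34 − (1.7)² = 1.45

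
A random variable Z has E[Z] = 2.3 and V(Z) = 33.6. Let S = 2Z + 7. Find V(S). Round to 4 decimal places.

134.4000

V(2Z + 7) = (2)²·V(Z) = 4·33.6 = 134.4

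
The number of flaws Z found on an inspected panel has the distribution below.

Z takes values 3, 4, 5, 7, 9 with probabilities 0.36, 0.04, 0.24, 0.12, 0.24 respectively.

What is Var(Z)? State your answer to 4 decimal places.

5.6064

E[Z] = (3)(0.36) + (4)(0.04) + (5)(0.24) + (7)(0.12) + (9)(0.24) = 5.44
E[Z²] = (3)²(0.36) + (4)²(0.04) + (5)²(0.24) + (7)²(0.12) + (9)²(0.24) = 35.2
Var(Z) = E[Z²] − (E[Z])² = 35.2 − (5.44)² = 5.6064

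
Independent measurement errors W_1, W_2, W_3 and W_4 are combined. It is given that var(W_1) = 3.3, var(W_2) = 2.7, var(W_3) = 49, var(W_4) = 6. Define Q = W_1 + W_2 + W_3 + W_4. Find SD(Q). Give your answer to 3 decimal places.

7.810

By independence, var(Q) = (1)²var(W_1) + (1)²var(W_2) + (1)²var(W_3) + (1)²var(W_4)
= (1)²·3.3 + (1)²·2.7 + (1)²·49 + (1)²·6 = 61
SD(Q) = √61 ≈ 7.810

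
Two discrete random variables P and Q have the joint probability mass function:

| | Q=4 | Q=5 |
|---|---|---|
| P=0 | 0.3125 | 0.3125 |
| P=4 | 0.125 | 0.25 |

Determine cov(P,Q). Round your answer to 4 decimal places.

0.1563

E[P] = 1.5,  E[Q] = 4.5625
E[PQ] = 7
cov(P,Q) = E[PQ] − E[P]E[Q] = 7 − (1.5)(4.5625) = 0.15625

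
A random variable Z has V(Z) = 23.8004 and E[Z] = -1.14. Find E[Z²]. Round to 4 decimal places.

E[Z²] = V(Z) + (E[Z])² = 23.8004 + (-1.14)² = 25.1

25.1000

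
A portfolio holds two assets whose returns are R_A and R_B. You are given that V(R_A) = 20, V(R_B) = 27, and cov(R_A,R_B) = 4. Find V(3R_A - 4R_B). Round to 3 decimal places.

516.000

V(3R_A - 4R_B) = (3)²·V(R_A) + (-4)²·V(R_B) + 2·(3)·(-4)·cov(R_A,R_B)
= 9·20 + 16·27 + -24·4 = 516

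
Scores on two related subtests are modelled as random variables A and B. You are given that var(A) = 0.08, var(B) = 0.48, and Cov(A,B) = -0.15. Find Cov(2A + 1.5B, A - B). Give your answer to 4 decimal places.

Cov(2A + 1.5B, A - B) = (2)(1)var(A) + (1.5)(-1)var(B) + [(2)(-1) + (1.5)(1)]Cov(A,B)
= 2·0.08 + -1.5·0.48 + -0.5·-0.15 = -0.485

-0.4850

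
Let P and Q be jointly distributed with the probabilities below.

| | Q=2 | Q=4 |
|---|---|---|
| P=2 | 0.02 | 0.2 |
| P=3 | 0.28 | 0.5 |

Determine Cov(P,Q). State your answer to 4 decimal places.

E[P] = 2.78,  E[Q] = 3.4
E[PQ] = 9.36
Cov(P,Q) = E[PQ] − E[P]E[Q] = 9.36 − (2.78)(3.4) = -0.092

-0.0920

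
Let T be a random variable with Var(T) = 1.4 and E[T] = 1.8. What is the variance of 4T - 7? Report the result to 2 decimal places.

Var(4T - 7) = (4)²·Var(T) = 16·1.4 = 22.4

22.40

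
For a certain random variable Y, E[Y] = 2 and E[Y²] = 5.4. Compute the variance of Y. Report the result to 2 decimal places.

1.40

Var(Y) = 5.4 − (2)² = 1.4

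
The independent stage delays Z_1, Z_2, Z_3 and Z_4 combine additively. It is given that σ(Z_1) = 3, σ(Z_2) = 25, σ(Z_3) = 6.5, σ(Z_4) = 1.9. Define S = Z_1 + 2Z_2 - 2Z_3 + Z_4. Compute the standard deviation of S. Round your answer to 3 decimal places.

V(Z_1) = 9, V(Z_2) = 625, V(Z_3) = 42.25, V(Z_4) = 3.61
By independence, V(S) = (1)²V(Z_1) + (2)²V(Z_2) + (-2)²V(Z_3) + (1)²V(Z_4)
= (1)²·9 + (2)²·625 + (-2)²·42.25 + (1)²·3.61 = 2681.61
σ(S) = √2681.61 ≈ 51.784

51.784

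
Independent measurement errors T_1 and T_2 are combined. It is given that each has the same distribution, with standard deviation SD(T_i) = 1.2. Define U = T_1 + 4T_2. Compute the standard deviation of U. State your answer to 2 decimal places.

V(T_i) = (1.2)² = 1.44
By independence, V(U) = (1)²V(T_1) + (4)²V(T_2)
= (1)²·1.44 + (4)²·1.44 = 24.48
SD(U) = √24.48 ≈ 4.95

4.95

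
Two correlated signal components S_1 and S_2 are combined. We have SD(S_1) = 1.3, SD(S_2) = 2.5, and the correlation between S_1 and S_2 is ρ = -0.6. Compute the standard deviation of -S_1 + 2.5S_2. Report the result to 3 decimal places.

7.107

V(S_1) = (1.3)² = 1.69;  V(S_2) = (2.5)² = 6.25
Cov(S_1,S_2) = ρ·SD(S_1)·SD(S_2) = -0.6·1.3·2.5 = -1.95
V(-S_1 + 2.5S_2) = (-1)²·V(S_1) + (2.5)²·V(S_2) + 2·(-1)·(2.5)·Cov(S_1,S_2)
= 1·1.69 + 6.25·6.25 + -5·-1.95 = 50.5025
SD(-S_1 + 2.5S_2) = √50.5025 ≈ 7.107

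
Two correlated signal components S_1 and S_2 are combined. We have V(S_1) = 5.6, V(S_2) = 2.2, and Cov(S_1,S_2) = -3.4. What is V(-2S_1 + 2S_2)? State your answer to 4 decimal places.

V(-2S_1 + 2S_2) = (-2)²·V(S_1) + (2)²·V(S_2) + 2·(-2)·(2)·Cov(S_1,S_2)
= 4·5.6 + 4·2.2 + -8·-3.4 = 58.4

58.4000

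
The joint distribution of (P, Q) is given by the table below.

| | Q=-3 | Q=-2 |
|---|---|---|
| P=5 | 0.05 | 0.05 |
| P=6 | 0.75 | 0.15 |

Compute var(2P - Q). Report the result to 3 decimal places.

E[P] = 5.9,  E[Q] = -2.8,  E[PQ] = -16.55
var(P) = 34.9 − (5.9)² = 0.09;  var(Q) = 8 − (-2.8)² = 0.16
cov(P,Q) = -16.55 − (5.9)(-2.8) = -0.03
var(2P - Q) = (2)²·0.09 + (-1)²·0.16 + 2·(2)·(-1)·-0.03 = 0.64

0.640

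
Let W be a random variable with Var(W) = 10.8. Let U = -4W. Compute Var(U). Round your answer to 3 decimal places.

172.800

Var(-4W) = (-4)²·Var(W) = 16·10.8 = 172.8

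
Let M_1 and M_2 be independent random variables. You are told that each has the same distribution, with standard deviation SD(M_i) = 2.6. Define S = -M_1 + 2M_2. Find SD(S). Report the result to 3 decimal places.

Var(M_i) = (2.6)² = 6.76
By independence, Var(S) = (-1)²Var(M_1) + (2)²Var(M_2)
= (-1)²·6.76 + (2)²·6.76 = 33.8
SD(S) = √33.8 ≈ 5.814

5.814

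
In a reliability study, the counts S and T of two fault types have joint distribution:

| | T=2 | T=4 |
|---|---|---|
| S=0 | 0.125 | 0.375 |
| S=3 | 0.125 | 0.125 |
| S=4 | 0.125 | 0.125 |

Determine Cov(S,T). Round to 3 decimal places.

E[S] = 1.75,  E[T] = 3.25
E[ST] = 5.25
Cov(S,T) = E[ST] − E[S]E[T] = 5.25 − (1.75)(3.25) = -0.4375

-0.438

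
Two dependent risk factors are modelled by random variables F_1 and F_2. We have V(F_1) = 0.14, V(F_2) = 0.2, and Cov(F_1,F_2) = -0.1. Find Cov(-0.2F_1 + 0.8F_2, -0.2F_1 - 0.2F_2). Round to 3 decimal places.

-0.014

Cov(-0.2F_1 + 0.8F_2, -0.2F_1 - 0.2F_2) = (-0.2)(-0.2)V(F_1) + (0.8)(-0.2)V(F_2) + [(-0.2)(-0.2) + (0.8)(-0.2)]Cov(F_1,F_2)
= 0.04·0.14 + -0.16·0.2 + -0.12·-0.1 = -0.0144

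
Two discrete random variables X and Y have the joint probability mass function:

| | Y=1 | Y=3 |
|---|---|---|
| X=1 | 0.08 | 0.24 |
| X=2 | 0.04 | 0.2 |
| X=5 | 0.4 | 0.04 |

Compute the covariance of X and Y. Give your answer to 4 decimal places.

E[X] = 3,  E[Y] = 1.96
E[XY] = 4.68
cov(X,Y) = E[XY] − E[X]E[Y] = 4.68 − (3)(1.96) = -1.2

-1.2000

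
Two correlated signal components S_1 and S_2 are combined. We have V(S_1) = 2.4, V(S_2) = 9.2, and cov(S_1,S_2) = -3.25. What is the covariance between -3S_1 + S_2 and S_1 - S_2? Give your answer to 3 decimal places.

cov(-3S_1 + S_2, S_1 - S_2) = (-3)(1)V(S_1) + (1)(-1)V(S_2) + [(-3)(-1) + (1)(1)]cov(S_1,S_2)
= -3·2.4 + -1·9.2 + 4·-3.25 = -29.4

-29.400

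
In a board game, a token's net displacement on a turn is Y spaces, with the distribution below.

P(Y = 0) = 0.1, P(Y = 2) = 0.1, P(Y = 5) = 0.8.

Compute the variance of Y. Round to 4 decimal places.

2.7600

E[Y] = (0)(0.1) + (2)(0.1) + (5)(0.8) = 4.2
E[Y²] = (0)²(0.1) + (2)²(0.1) + (5)²(0.8) = 20.4
Var(Y) = E[Y²] − (E[Y])² = 20.4 − (4.2)² = 2.76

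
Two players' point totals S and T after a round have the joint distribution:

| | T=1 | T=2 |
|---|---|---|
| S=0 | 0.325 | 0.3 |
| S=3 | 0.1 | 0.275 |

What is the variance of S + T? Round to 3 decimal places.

E[S] = 1.125,  E[T] = 1.575,  E[ST] = 1.95
V(S) = 3.375 − (1.125)² = 2.109375;  V(T) = 2.725 − (1.575)² = 0.244375
cov(S,T) = 1.95 − (1.125)(1.575) = 0.178125
V(S + T) = (1)²·2.109375 + (1)²·0.244375 + 2·(1)·(1)·0.178125 = 2.71

2.710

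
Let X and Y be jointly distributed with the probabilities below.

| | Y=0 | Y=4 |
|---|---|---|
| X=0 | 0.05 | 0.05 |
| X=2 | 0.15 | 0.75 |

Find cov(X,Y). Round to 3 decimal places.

E[X] = 1.8,  E[Y] = 3.2
E[XY] = 6
cov(X,Y) = E[XY] − E[X]E[Y] = 6 − (1.8)(3.2) = 0.24

0.240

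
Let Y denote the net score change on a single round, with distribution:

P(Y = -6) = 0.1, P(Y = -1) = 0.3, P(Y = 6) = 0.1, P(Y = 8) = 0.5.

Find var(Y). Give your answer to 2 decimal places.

25.81

E[Y] = (-6)(0.1) + (-1)(0.3) + (6)(0.1) + (8)(0.5) = 3.7
E[Y²] = (-6)²(0.1) + (-1)²(0.3) + (6)²(0.1) + (8)²(0.5) = 39.5
var(Y) = E[Y²] − (E[Y])² = 39.5 − (3.7)² = 25.81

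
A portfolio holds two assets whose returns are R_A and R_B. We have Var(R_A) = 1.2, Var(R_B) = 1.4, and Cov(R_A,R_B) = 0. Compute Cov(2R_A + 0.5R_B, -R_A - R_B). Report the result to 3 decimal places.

Cov(2R_A + 0.5R_B, -R_A - R_B) = (2)(-1)Var(R_A) + (0.5)(-1)Var(R_B) + [(2)(-1) + (0.5)(-1)]Cov(R_A,R_B)
= -2·1.2 + -0.5·1.4 + -2.5·0 = -3.1

-3.100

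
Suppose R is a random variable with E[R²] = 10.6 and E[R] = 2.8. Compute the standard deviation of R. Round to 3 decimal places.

Var(R) = 10.6 − (2.8)² = 2.76
σ(R) = √2.76 ≈ 1.661

1.661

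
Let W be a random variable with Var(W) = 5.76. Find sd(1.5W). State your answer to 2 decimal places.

3.60

Var(1.5W) = (1.5)²·5.76 = 12.96
sd(1.5W) = √12.96 ≈ 3.60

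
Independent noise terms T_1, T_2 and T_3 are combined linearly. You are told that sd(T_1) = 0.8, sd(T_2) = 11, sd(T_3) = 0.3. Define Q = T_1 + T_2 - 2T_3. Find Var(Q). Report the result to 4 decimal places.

Var(T_1) = 0.64, Var(T_2) = 121, Var(T_3) = 0.09
By independence, Var(Q) = (1)²Var(T_1) + (1)²Var(T_2) + (-2)²Var(T_3)
= (1)²·0.64 + (1)²·121 + (-2)²·0.09 = 122

122.0000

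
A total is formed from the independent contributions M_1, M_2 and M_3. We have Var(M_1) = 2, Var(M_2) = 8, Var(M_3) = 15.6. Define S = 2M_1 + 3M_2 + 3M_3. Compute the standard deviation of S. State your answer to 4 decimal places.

14.8459

By independence, Var(S) = (2)²Var(M_1) + (3)²Var(M_2) + (3)²Var(M_3)
= (2)²·2 + (3)²·8 + (3)²·15.6 = 220.4
σ(S) = √220.4 ≈ 14.8459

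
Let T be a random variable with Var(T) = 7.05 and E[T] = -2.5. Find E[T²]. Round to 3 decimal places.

E[T²] = Var(T) + (E[T])² = 7.05 + (-2.5)² = 13.3

13.300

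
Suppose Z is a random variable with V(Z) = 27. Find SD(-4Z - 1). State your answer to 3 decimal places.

V(-4Z - 1) = (-4)²·27 = 432
SD(-4Z - 1) = √432 ≈ 20.785

20.785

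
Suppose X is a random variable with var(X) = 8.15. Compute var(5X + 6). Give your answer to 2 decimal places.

var(5X + 6) = (5)²·var(X) = 25·8.15 = 203.75

203.75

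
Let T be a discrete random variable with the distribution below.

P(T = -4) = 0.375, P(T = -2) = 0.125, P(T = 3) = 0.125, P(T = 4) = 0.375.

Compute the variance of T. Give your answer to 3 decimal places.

13.609

E[T] = (-4)(0.375) + (-2)(0.125) + (3)(0.125) + (4)(0.375) = 0.125
E[T²] = (-4)²(0.375) + (-2)²(0.125) + (3)²(0.125) + (4)²(0.375) = 13.625
V(T) = E[T²] − (E[T])² = 13.625 − (0.125)² = 13.609375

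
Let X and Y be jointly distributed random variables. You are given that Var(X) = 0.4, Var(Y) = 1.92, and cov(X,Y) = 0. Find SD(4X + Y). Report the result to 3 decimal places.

Var(4X + Y) = (4)²·Var(X) + (1)²·Var(Y) + 2·(4)·(1)·cov(X,Y)
= 16·0.4 + 1·1.92 + 8·0 = 8.32
SD(4X + Y) = √8.32 ≈ 2.884

2.884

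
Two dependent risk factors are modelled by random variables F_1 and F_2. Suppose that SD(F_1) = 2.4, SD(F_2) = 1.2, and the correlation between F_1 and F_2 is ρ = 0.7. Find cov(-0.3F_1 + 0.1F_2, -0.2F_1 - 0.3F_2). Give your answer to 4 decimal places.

0.4435

Var(F_1) = (2.4)² = 5.76;  Var(F_2) = (1.2)² = 1.44
cov(F_1,F_2) = ρ·SD(F_1)·SD(F_2) = 0.7·2.4·1.2 = 2.016
cov(-0.3F_1 + 0.1F_2, -0.2F_1 - 0.3F_2) = (-0.3)(-0.2)Var(F_1) + (0.1)(-0.3)Var(F_2) + [(-0.3)(-0.3) + (0.1)(-0.2)]cov(F_1,F_2)
= 0.06·5.76 + -0.03·1.44 + 0.07·2.016 = 0.44352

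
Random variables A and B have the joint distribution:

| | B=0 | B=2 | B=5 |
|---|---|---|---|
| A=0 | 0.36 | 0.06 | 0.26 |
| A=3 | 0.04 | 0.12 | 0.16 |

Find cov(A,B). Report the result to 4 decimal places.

0.7584

E[A] = 0.96,  E[B] = 2.46
E[AB] = 3.12
cov(A,B) = E[AB] − E[A]E[B] = 3.12 − (0.96)(2.46) = 0.7584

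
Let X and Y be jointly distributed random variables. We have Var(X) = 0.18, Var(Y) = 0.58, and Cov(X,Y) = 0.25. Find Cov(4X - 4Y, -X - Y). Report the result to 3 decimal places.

1.600

Cov(4X - 4Y, -X - Y) = (4)(-1)Var(X) + (-4)(-1)Var(Y) + [(4)(-1) + (-4)(-1)]Cov(X,Y)
= -4·0.18 + 4·0.58 + 0·0.25 = 1.6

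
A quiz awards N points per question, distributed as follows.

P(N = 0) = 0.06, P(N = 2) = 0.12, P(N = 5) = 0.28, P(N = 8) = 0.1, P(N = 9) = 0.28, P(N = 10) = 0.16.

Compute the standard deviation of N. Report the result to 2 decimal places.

E[N] = (0)(0.06) + (2)(0.12) + (5)(0.28) + (8)(0.1) + (9)(0.28) + (10)(0.16) = 6.56
E[N²] = (0)²(0.06) + (2)²(0.12) + (5)²(0.28) + (8)²(0.1) + (9)²(0.28) + (10)²(0.16) = 52.56
Var(N) = E[N²] − (E[N])² = 52.56 − (6.56)² = 9.5264
σ(N) = √9.5264 ≈ 3.09

3.09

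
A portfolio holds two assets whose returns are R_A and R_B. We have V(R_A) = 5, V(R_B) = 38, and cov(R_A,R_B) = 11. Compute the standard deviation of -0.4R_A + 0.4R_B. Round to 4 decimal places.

1.8330

V(-0.4R_A + 0.4R_B) = (-0.4)²·V(R_A) + (0.4)²·V(R_B) + 2·(-0.4)·(0.4)·cov(R_A,R_B)
= 0.16·5 + 0.16·38 + -0.32·11 = 3.36
SD(-0.4R_A + 0.4R_B) = √3.36 ≈ 1.8330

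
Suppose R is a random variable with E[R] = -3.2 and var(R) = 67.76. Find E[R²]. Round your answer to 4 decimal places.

78.0000

E[R²] = var(R) + (E[R])² = 67.76 + (-3.2)² = 78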